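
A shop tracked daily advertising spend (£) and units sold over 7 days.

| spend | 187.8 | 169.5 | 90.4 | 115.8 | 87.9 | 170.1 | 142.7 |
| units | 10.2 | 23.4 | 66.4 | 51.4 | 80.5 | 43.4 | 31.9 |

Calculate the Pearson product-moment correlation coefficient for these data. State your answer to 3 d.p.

n = 7, Σx = 964.2, Σy = 307.2, Σx² = 142604.6, Σy² = 17083.94, Σxy = 36846.96
nΣxy − ΣxΣy = 257928.72 − 296202.24 = -38273.52
nΣx² − (Σx)² = 998232.2 − 929681.64 = 68550.56; nΣy² − (Σy)² = 119587.58 − 94371.84 = 25215.74
r = -38273.52 / √(68550.56 × 25215.74) = -38273.52 / 41575.8716 ≈ -0.921

-0.921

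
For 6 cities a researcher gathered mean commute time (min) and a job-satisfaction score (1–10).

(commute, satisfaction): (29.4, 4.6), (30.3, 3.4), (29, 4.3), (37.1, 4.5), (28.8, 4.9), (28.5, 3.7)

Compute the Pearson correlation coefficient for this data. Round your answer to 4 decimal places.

n = 6, Σx = 183.1, Σy = 25.4, Σx² = 5641.55, Σy² = 109.16, Σxy = 776.48
nΣxy − ΣxΣy = 4658.88 − 4650.74 = 8.14
nΣx² − (Σx)² = 33849.3 − 33525.61 = 323.69; nΣy² − (Σy)² = 654.96 − 645.16 = 9.8
r = 8.14 / √(323.69 × 9.8) = 8.14 / 56.3219 ≈ 0.1445

0.1445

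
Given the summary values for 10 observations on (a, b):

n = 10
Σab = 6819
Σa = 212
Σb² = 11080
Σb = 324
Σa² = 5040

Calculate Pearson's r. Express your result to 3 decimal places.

-0.088

r = (nΣab − ΣaΣb) / √[(nΣa² − (Σa)²)(nΣb² − (Σb)²)]
Numerator: 10×6819 − 212×324 = -498
Denominator: √[(50400 − 44944)(110800 − 104976)] = √[5456 × 5824] = 5636.9978
r = -498 / 5636.9978 ≈ -0.088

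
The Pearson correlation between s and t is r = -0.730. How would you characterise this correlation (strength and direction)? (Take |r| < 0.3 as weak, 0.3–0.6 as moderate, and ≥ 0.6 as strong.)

r = -0.730 < 0 so the relationship is negative.
|r| = 0.730, which falls in the strong range.

strong negative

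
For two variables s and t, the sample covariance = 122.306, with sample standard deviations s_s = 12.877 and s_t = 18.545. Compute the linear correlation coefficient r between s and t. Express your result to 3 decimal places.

0.512

r = Cov(s,t) / (s_s · s_t) = 122.306 / (12.877 × 18.545)
  = 122.306 / 238.8040 ≈ 0.512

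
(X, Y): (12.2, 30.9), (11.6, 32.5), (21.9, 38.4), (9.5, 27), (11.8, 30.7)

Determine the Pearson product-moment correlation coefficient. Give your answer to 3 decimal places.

0.945

n = 5, ΣX = 67, ΣY = 159.5, ΣX² = 992.5, ΣY² = 5157.11, ΣXY = 2213.7
nΣXY − ΣXΣY = 11068.5 − 10686.5 = 382
nΣX² − (ΣX)² = 4962.5 − 4489 = 473.5; nΣY² − (ΣY)² = 25785.55 − 25440.25 = 345.3
r = 382 / √(473.5 × 345.3) = 382 / 404.3508 ≈ 0.945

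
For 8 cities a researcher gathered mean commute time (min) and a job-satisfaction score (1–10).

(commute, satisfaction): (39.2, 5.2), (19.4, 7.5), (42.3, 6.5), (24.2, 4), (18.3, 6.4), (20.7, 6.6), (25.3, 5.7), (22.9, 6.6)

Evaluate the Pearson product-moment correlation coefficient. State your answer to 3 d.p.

n = 8, Σx = 212.3, Σy = 48.5, Σx² = 6215.81, Σy² = 302.11, Σxy = 1270.18
nΣxy − ΣxΣy = 10161.44 − 10296.55 = -135.11
nΣx² − (Σx)² = 49726.48 − 45071.29 = 4655.19; nΣy² − (Σy)² = 2416.88 − 2352.25 = 64.63
r = -135.11 / √(4655.19 × 64.63) = -135.11 / 548.5116 ≈ -0.246

-0.246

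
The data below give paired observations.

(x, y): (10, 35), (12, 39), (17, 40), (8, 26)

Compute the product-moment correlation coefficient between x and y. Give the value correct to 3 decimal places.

0.826

n = 4, Σx = 47, Σy = 140, Σx² = 597, Σy² = 5022, Σxy = 1706
nΣxy − ΣxΣy = 6824 − 6580 = 244
nΣx² − (Σx)² = 2388 − 2209 = 179; nΣy² − (Σy)² = 20088 − 19600 = 488
r = 244 / √(179 × 488) = 244 / 295.5537 ≈ 0.826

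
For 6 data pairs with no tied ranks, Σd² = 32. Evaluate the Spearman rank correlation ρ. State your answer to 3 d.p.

0.086

ρ = 1 − 6Σd² / [n(n²−1)] = 1 − 6×32 / (6×35)
  = 1 − 192/210 = 1 − 0.9143 ≈ 0.086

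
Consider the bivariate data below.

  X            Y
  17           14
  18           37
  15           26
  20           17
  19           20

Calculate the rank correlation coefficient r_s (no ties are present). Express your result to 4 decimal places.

Rank X: 2, 3, 1, 5, 4
Rank Y: 1, 5, 4, 2, 3
d = rank(X) − rank(Y): 1, -2, -3, 3, 1; Σd² = 24
ρ = 1 − 6Σd² / [n(n²−1)] = 1 − 6×24 / (5×24) = 1 − 144/120 ≈ -0.2000

-0.2000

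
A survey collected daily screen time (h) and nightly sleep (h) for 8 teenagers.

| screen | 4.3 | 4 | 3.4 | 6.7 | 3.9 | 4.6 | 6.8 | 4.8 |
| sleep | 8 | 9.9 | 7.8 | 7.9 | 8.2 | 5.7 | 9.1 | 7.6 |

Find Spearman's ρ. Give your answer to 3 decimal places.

-0.048

Rank screen: 4, 3, 1, 7, 2, 5, 8, 6
Rank sleep: 5, 8, 3, 4, 6, 1, 7, 2
d = rank(screen) − rank(sleep): -1, -5, -2, 3, -4, 4, 1, 4; Σd² = 88
ρ = 1 − 6Σd² / [n(n²−1)] = 1 − 6×88 / (8×63) = 1 − 528/504 ≈ -0.048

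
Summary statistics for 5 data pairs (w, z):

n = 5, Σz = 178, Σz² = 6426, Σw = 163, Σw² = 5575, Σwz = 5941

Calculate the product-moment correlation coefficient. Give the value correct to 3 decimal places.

r = (nΣwz − ΣwΣz) / √[(nΣw² − (Σw)²)(nΣz² − (Σz)²)]
Numerator: 5×5941 − 163×178 = 691
Denominator: √[(27875 − 26569)(32130 − 31684)] = √[1306 × 446] = 763.2012
r = 691 / 763.2012 ≈ 0.905

0.905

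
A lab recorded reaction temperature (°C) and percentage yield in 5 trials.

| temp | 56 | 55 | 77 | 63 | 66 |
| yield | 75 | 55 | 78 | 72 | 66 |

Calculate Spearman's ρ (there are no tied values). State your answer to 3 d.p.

0.600

Rank temp: 2, 1, 5, 3, 4
Rank yield: 4, 1, 5, 3, 2
d = rank(temp) − rank(yield): -2, 0, 0, 0, 2; Σd² = 8
ρ = 1 − 6Σd² / [n(n²−1)] = 1 − 6×8 / (5×24) = 1 − 48/120 ≈ 0.600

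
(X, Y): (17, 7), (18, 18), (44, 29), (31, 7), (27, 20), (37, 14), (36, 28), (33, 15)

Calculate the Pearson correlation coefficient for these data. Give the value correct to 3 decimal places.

0.559

n = 8, ΣX = 243, ΣY = 138, ΣX² = 7993, ΣY² = 2868, ΣXY = 4497
nΣXY − ΣXΣY = 35976 − 33534 = 2442
nΣX² − (ΣX)² = 63944 − 59049 = 4895; nΣY² − (ΣY)² = 22944 − 19044 = 3900
r = 2442 / √(4895 × 3900) = 2442 / 4369.2677 ≈ 0.559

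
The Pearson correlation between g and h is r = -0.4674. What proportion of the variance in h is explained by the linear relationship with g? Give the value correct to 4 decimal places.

0.2185

r² = (-0.4674)² = 0.2185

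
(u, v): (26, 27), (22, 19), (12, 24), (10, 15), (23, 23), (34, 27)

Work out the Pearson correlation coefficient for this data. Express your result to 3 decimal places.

0.698

n = 6, Σu = 127, Σv = 135, Σu² = 3089, Σv² = 3149, Σuv = 3005
nΣuv − ΣuΣv = 18030 − 17145 = 885
nΣu² − (Σu)² = 18534 − 16129 = 2405; nΣv² − (Σv)² = 18894 − 18225 = 669
r = 885 / √(2405 × 669) = 885 / 1268.4420 ≈ 0.698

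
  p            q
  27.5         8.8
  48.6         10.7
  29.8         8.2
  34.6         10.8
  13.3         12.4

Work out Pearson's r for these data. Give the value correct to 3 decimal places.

n = 5, Σp = 153.8, Σq = 50.9, Σp² = 5380.3, Σq² = 529.57, Σpq = 1544.98
nΣpq − ΣpΣq = 7724.9 − 7828.42 = -103.52
nΣp² − (Σp)² = 26901.5 − 23654.44 = 3247.06; nΣq² − (Σq)² = 2647.85 − 2590.81 = 57.04
r = -103.52 / √(3247.06 × 57.04) = -103.52 / 430.3630 ≈ -0.241

-0.241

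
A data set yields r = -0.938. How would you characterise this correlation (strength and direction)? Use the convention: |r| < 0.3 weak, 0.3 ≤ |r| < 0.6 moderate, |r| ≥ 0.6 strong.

strong negative

r = -0.938 < 0 so the relationship is negative.
|r| = 0.938, which falls in the strong range.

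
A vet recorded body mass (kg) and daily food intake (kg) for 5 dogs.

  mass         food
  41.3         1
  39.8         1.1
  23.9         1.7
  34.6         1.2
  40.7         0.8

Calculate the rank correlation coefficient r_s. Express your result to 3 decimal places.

-0.900

Rank mass: 5, 3, 1, 2, 4
Rank food: 2, 3, 5, 4, 1
d = rank(mass) − rank(food): 3, 0, -4, -2, 3; Σd² = 38
ρ = 1 − 6Σd² / [n(n²−1)] = 1 − 6×38 / (5×24) = 1 − 228/120 ≈ -0.900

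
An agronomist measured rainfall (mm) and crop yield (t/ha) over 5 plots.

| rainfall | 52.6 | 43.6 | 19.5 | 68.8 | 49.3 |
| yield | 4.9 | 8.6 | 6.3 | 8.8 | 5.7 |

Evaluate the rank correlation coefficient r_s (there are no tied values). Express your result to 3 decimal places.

0.100

Rank rainfall: 4, 2, 1, 5, 3
Rank yield: 1, 4, 3, 5, 2
d = rank(rainfall) − rank(yield): 3, -2, -2, 0, 1; Σd² = 18
ρ = 1 − 6Σd² / [n(n²−1)] = 1 − 6×18 / (5×24) = 1 − 108/120 ≈ 0.100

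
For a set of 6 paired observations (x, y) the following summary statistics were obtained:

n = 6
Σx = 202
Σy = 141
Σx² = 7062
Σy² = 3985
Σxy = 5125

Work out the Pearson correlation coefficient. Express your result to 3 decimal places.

0.902

r = (nΣxy − ΣxΣy) / √[(nΣx² − (Σx)²)(nΣy² − (Σy)²)]
Numerator: 6×5125 − 202×141 = 2268
Denominator: √[(42372 − 40804)(23910 − 19881)] = √[1568 × 4029] = 2513.4582
r = 2268 / 2513.4582 ≈ 0.902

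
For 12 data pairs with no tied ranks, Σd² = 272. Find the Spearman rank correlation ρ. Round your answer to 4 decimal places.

ρ = 1 − 6Σd² / [n(n²−1)] = 1 − 6×272 / (12×143)
  = 1 − 1632/1716 = 1 − 0.95105 ≈ 0.0490

0.0490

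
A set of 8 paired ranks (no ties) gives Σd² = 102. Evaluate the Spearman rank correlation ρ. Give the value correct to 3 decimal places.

ρ = 1 − 6Σd² / [n(n²−1)] = 1 − 6×102 / (8×63)
  = 1 − 612/504 = 1 − 1.2143 ≈ -0.214

-0.214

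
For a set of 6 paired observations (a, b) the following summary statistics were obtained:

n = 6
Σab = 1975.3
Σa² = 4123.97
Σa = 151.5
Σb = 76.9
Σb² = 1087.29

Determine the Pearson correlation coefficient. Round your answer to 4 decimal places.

r = (nΣab − ΣaΣb) / √[(nΣa² − (Σa)²)(nΣb² − (Σb)²)]
Numerator: 6×1975.3 − 151.5×76.9 = 201.45
Denominator: √[(24743.82 − 22952.25)(6523.74 − 5913.61)] = √[1791.57 × 610.13] = 1045.5097
r = 201.45 / 1045.5097 ≈ 0.1927

0.1927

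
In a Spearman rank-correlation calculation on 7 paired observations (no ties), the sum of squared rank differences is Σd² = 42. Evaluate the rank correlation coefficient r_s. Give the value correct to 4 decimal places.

0.2500

ρ = 1 − 6Σd² / [n(n²−1)] = 1 − 6×42 / (7×48)
  = 1 − 252/336 = 1 − 0.75000 ≈ 0.2500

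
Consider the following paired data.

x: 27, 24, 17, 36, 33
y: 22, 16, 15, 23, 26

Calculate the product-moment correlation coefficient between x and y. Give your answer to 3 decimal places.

0.876

n = 5, Σx = 137, Σy = 102, Σx² = 3979, Σy² = 2170, Σxy = 2919
nΣxy − ΣxΣy = 14595 − 13974 = 621
nΣx² − (Σx)² = 19895 − 18769 = 1126; nΣy² − (Σy)² = 10850 − 10404 = 446
r = 621 / √(1126 × 446) = 621 / 708.6579 ≈ 0.876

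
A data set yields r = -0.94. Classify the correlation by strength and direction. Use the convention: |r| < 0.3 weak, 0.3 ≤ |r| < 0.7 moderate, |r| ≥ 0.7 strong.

strong negative

r = -0.94 < 0 so the relationship is negative.
|r| = 0.94, which falls in the strong range.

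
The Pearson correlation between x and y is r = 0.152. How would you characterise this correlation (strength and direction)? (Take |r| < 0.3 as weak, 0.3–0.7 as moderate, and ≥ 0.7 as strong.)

r = 0.152 > 0 so the relationship is positive.
|r| = 0.152, which falls in the weak range.

weak positive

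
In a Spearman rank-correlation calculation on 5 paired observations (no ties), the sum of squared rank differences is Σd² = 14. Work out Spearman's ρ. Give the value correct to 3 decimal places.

0.300

ρ = 1 − 6Σd² / [n(n²−1)] = 1 − 6×14 / (5×24)
  = 1 − 84/120 = 1 − 0.7000 ≈ 0.300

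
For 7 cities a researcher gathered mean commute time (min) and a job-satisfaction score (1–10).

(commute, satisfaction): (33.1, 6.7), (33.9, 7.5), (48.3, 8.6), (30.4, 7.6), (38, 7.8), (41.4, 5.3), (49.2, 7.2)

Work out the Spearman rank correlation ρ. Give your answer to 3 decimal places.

0.036

Rank commute: 2, 3, 6, 1, 4, 5, 7
Rank satisfaction: 2, 4, 7, 5, 6, 1, 3
d = rank(commute) − rank(satisfaction): 0, -1, -1, -4, -2, 4, 4; Σd² = 54
ρ = 1 − 6Σd² / [n(n²−1)] = 1 − 6×54 / (7×48) = 1 − 324/336 ≈ 0.036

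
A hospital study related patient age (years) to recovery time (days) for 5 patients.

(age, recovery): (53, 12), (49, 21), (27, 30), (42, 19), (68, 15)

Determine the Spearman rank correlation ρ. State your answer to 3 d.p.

Rank age: 4, 3, 1, 2, 5
Rank recovery: 1, 4, 5, 3, 2
d = rank(age) − rank(recovery): 3, -1, -4, -1, 3; Σd² = 36
ρ = 1 − 6Σd² / [n(n²−1)] = 1 − 6×36 / (5×24) = 1 − 216/120 ≈ -0.800

-0.800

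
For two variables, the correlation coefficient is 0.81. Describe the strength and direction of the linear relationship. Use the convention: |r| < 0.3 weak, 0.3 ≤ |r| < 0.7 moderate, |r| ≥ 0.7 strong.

strong positive

r = 0.81 > 0 so the relationship is positive.
|r| = 0.81, which falls in the strong range.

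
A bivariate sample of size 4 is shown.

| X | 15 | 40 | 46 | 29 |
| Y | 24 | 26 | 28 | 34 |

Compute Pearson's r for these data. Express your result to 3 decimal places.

0.193

n = 4, ΣX = 130, ΣY = 112, ΣX² = 4782, ΣY² = 3192, ΣXY = 3674
nΣXY − ΣXΣY = 14696 − 14560 = 136
nΣX² − (ΣX)² = 19128 − 16900 = 2228; nΣY² − (ΣY)² = 12768 − 12544 = 224
r = 136 / √(2228 × 224) = 136 / 706.4503 ≈ 0.193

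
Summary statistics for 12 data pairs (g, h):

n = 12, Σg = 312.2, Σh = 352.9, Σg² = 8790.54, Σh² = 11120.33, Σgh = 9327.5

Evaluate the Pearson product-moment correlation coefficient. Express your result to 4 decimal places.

r = (nΣgh − ΣgΣh) / √[(nΣg² − (Σg)²)(nΣh² − (Σh)²)]
Numerator: 12×9327.5 − 312.2×352.9 = 1754.62
Denominator: √[(105486.48 − 97468.84)(133443.96 − 124538.41)] = √[8017.64 × 8905.55] = 8449.9405
r = 1754.62 / 8449.9405 ≈ 0.2076

0.2076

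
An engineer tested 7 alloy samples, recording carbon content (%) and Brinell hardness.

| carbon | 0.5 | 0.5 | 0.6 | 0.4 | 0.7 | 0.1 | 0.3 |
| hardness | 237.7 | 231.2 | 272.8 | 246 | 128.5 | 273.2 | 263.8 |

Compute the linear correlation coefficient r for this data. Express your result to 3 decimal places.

-0.653

n = 7, Σx = 3.1, Σy = 1653.2, Σx² = 1.61, Σy² = 405631.5, Σxy = 692.94
nΣxy − ΣxΣy = 4850.58 − 5124.92 = -274.34
nΣx² − (Σx)² = 11.27 − 9.61 = 1.66; nΣy² − (Σy)² = 2839420.5 − 2733070.24 = 106350.26
r = -274.34 / √(1.66 × 106350.26) = -274.34 / 420.1683 ≈ -0.653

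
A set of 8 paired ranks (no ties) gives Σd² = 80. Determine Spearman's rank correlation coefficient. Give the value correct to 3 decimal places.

ρ = 1 − 6Σd² / [n(n²−1)] = 1 − 6×80 / (8×63)
  = 1 − 480/504 = 1 − 0.9524 ≈ 0.048

0.048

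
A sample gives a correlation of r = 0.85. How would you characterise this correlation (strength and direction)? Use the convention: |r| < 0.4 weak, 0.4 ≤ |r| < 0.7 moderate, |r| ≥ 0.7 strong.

strong positive

r = 0.85 > 0 so the relationship is positive.
|r| = 0.85, which falls in the strong range.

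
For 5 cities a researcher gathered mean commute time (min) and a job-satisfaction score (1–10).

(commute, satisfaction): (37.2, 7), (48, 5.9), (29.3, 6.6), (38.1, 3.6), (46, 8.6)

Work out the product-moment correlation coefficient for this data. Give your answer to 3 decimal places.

0.194

n = 5, Σx = 198.6, Σy = 31.7, Σx² = 8113.94, Σy² = 214.29, Σxy = 1269.74
nΣxy − ΣxΣy = 6348.7 − 6295.62 = 53.08
nΣx² − (Σx)² = 40569.7 − 39441.96 = 1127.74; nΣy² − (Σy)² = 1071.45 − 1004.89 = 66.56
r = 53.08 / √(1127.74 × 66.56) = 53.08 / 273.9751 ≈ 0.194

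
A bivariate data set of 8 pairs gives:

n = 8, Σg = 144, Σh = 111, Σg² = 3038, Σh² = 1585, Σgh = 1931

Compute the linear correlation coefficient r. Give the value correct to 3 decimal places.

r = (nΣgh − ΣgΣh) / √[(nΣg² − (Σg)²)(nΣh² − (Σh)²)]
Numerator: 8×1931 − 144×111 = -536
Denominator: √[(24304 − 20736)(12680 − 12321)] = √[3568 × 359] = 1131.7738
r = -536 / 1131.7738 ≈ -0.474

-0.474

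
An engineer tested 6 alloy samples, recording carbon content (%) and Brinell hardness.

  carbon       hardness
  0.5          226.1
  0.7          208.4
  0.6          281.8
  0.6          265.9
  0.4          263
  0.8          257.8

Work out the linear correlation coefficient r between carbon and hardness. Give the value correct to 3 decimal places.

n = 6, Σx = 3.6, Σy = 1503, Σx² = 2.26, Σy² = 380295.66, Σxy = 898.99
nΣxy − ΣxΣy = 5393.94 − 5410.8 = -16.86
nΣx² − (Σx)² = 13.56 − 12.96 = 0.6; nΣy² − (Σy)² = 2281773.96 − 2259009 = 22764.96
r = -16.86 / √(0.6 × 22764.96) = -16.86 / 116.8716 ≈ -0.144

-0.144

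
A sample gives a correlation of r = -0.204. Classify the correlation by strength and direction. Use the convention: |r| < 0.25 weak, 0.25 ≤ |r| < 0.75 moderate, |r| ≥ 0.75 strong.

weak negative

r = -0.204 < 0 so the relationship is negative.
|r| = 0.204, which falls in the weak range.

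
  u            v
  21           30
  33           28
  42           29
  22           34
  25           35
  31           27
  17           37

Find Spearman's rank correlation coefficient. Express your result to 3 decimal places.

Rank u: 2, 6, 7, 3, 4, 5, 1
Rank v: 4, 2, 3, 5, 6, 1, 7
d = rank(u) − rank(v): -2, 4, 4, -2, -2, 4, -6; Σd² = 96
ρ = 1 − 6Σd² / [n(n²−1)] = 1 − 6×96 / (7×48) = 1 − 576/336 ≈ -0.714

-0.714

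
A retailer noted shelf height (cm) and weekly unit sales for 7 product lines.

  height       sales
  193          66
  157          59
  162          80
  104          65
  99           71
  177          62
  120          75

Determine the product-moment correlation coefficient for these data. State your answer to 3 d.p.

-0.231

n = 7, Σx = 1012, Σy = 478, Σx² = 154488, Σy² = 32972, Σxy = 68724
nΣxy − ΣxΣy = 481068 − 483736 = -2668
nΣx² − (Σx)² = 1081416 − 1024144 = 57272; nΣy² − (Σy)² = 230804 − 228484 = 2320
r = -2668 / √(57272 × 2320) = -2668 / 11526.9701 ≈ -0.231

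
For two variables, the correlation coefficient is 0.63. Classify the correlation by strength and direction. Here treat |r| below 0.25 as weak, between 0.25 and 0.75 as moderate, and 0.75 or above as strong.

moderate positive

r = 0.63 > 0 so the relationship is positive.
|r| = 0.63, which falls in the moderate range.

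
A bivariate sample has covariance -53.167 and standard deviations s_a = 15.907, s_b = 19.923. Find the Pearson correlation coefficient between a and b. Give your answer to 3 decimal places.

-0.168

r = Cov(a,b) / (s_a · s_b) = -53.167 / (15.907 × 19.923)
  = -53.167 / 316.9152 ≈ -0.168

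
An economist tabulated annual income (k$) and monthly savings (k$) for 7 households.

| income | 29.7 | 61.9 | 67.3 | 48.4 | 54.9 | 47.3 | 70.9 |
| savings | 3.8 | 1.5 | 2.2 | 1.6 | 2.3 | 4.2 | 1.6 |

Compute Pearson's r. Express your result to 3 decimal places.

-0.697

n = 7, Σx = 380.4, Σy = 17.2, Σx² = 21863.66, Σy² = 49.58, Σxy = 869.58
nΣxy − ΣxΣy = 6087.06 − 6542.88 = -455.82
nΣx² − (Σx)² = 153045.62 − 144704.16 = 8341.46; nΣy² − (Σy)² = 347.06 − 295.84 = 51.22
r = -455.82 / √(8341.46 × 51.22) = -455.82 / 653.6433 ≈ -0.697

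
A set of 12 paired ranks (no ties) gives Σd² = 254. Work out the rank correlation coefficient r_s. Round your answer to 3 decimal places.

0.112

ρ = 1 − 6Σd² / [n(n²−1)] = 1 − 6×254 / (12×143)
  = 1 − 1524/1716 = 1 − 0.8881 ≈ 0.112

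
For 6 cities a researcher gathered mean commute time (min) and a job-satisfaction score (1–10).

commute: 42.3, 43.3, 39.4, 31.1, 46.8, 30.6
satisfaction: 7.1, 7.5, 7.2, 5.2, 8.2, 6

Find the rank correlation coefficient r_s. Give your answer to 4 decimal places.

0.8857

Rank commute: 4, 5, 3, 2, 6, 1
Rank satisfaction: 3, 5, 4, 1, 6, 2
d = rank(commute) − rank(satisfaction): 1, 0, -1, 1, 0, -1; Σd² = 4
ρ = 1 − 6Σd² / [n(n²−1)] = 1 − 6×4 / (6×35) = 1 − 24/210 ≈ 0.8857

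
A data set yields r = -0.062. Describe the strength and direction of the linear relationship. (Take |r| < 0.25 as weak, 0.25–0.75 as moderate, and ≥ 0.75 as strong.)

weak negative

r = -0.062 < 0 so the relationship is negative.
|r| = 0.062, which falls in the weak range.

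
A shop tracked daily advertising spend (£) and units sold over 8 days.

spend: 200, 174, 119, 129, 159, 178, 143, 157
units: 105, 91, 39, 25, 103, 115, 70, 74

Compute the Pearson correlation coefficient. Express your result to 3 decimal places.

n = 8, Σx = 1259, Σy = 622, Σx² = 203141, Σy² = 55662, Σxy = 103175
nΣxy − ΣxΣy = 825400 − 783098 = 42302
nΣx² − (Σx)² = 1625128 − 1585081 = 40047; nΣy² − (Σy)² = 445296 − 386884 = 58412
r = 42302 / √(40047 × 58412) = 42302 / 48365.5390 ≈ 0.875

0.875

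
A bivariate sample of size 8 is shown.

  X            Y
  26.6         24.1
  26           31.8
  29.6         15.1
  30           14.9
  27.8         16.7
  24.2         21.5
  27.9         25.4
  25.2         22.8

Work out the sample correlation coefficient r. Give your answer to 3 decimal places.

-0.606

n = 8, ΣX = 217.3, ΣY = 172.3, ΣX² = 5931.65, ΣY² = 3948.21, ΣXY = 4629.6
nΣXY − ΣXΣY = 37036.8 − 37440.79 = -403.99
nΣX² − (ΣX)² = 47453.2 − 47219.29 = 233.91; nΣY² − (ΣY)² = 31585.68 − 29687.29 = 1898.39
r = -403.99 / √(233.91 × 1898.39) = -403.99 / 666.3726 ≈ -0.606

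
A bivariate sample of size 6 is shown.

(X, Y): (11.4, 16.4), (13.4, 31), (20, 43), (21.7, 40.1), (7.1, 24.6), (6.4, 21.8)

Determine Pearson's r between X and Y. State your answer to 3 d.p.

0.856

n = 6, ΣX = 80, ΣY = 176.9, ΣX² = 1271.78, ΣY² = 5767.37, ΣXY = 2646.71
nΣXY − ΣXΣY = 15880.26 − 14152 = 1728.26
nΣX² − (ΣX)² = 7630.68 − 6400 = 1230.68; nΣY² − (ΣY)² = 34604.22 − 31293.61 = 3310.61
r = 1728.26 / √(1230.68 × 3310.61) = 1728.26 / 2018.4899 ≈ 0.856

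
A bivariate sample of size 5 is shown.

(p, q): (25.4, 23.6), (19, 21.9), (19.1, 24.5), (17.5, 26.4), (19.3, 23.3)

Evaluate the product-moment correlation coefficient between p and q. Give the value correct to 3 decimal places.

-0.294

n = 5, Σp = 100.3, Σq = 119.7, Σp² = 2049.71, Σq² = 2876.67, Σpq = 2395.18
nΣpq − ΣpΣq = 11975.9 − 12005.91 = -30.01
nΣp² − (Σp)² = 10248.55 − 10060.09 = 188.46; nΣq² − (Σq)² = 14383.35 − 14328.09 = 55.26
r = -30.01 / √(188.46 × 55.26) = -30.01 / 102.0505 ≈ -0.294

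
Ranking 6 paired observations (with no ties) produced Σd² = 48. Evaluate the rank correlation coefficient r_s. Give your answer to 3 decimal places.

ρ = 1 − 6Σd² / [n(n²−1)] = 1 − 6×48 / (6×35)
  = 1 − 288/210 = 1 − 1.3714 ≈ -0.371

-0.371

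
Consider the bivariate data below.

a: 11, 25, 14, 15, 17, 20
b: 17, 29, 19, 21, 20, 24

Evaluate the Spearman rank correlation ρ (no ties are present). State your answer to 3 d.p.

0.943

Rank a: 1, 6, 2, 3, 4, 5
Rank b: 1, 6, 2, 4, 3, 5
d = rank(a) − rank(b): 0, 0, 0, -1, 1, 0; Σd² = 2
ρ = 1 − 6Σd² / [n(n²−1)] = 1 − 6×2 / (6×35) = 1 − 12/210 ≈ 0.943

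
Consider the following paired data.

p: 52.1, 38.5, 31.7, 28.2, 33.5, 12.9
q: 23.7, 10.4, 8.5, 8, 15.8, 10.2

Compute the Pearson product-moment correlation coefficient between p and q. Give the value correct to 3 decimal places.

0.717

n = 6, Σp = 196.9, Σq = 76.6, Σp² = 7285.45, Σq² = 1159.78, Σpq = 2791.1
nΣpq − ΣpΣq = 16746.6 − 15082.54 = 1664.06
nΣp² − (Σp)² = 43712.7 − 38769.61 = 4943.09; nΣq² − (Σq)² = 6958.68 − 5867.56 = 1091.12
r = 1664.06 / √(4943.09 × 1091.12) = 1664.06 / 2322.3919 ≈ 0.717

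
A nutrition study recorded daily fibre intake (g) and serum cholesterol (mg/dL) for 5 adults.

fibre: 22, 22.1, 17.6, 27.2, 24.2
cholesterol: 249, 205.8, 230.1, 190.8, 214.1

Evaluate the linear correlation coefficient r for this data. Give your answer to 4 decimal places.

-0.6488

n = 5, Σx = 113.1, Σy = 1089.8, Σx² = 2607.65, Σy² = 239544.1, Σxy = 24446.92
nΣxy − ΣxΣy = 122234.6 − 123256.38 = -1021.78
nΣx² − (Σx)² = 13038.25 − 12791.61 = 246.64; nΣy² − (Σy)² = 1197720.5 − 1187664.04 = 10056.46
r = -1021.78 / √(246.64 × 10056.46) = -1021.78 / 1574.9049 ≈ -0.6488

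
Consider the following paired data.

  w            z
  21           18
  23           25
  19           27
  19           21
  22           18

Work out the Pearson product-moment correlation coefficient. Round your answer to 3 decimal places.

-0.212

n = 5, Σw = 104, Σz = 109, Σw² = 2176, Σz² = 2443, Σwz = 2261
nΣwz − ΣwΣz = 11305 − 11336 = -31
nΣw² − (Σw)² = 10880 − 10816 = 64; nΣz² − (Σz)² = 12215 − 11881 = 334
r = -31 / √(64 × 334) = -31 / 146.2053 ≈ -0.212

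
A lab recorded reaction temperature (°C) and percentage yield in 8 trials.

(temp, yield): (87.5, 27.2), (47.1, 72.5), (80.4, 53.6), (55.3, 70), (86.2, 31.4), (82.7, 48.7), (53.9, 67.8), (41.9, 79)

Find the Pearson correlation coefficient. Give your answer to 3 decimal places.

n = 8, Σx = 535, Σy = 450.2, Σx² = 38327.46, Σy² = 27964.54, Σxy = 27673.88
nΣxy − ΣxΣy = 221391.04 − 240857 = -19465.96
nΣx² − (Σx)² = 306619.68 − 286225 = 20394.68; nΣy² − (Σy)² = 223716.32 − 202680.04 = 21036.28
r = -19465.96 / √(20394.68 × 21036.28) = -19465.96 / 20712.9959 ≈ -0.940

-0.940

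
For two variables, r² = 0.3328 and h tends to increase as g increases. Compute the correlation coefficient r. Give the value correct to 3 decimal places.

0.577

|r| = √0.3328 = 0.577
The association is positive, so r = 0.577.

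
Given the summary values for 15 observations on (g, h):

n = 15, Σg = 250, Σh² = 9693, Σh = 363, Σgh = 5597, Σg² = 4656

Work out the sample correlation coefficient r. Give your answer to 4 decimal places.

-0.6794

r = (nΣgh − ΣgΣh) / √[(nΣg² − (Σg)²)(nΣh² − (Σh)²)]
Numerator: 15×5597 − 250×363 = -6795
Denominator: √[(69840 − 62500)(145395 − 131769)] = √[7340 × 13626] = 10000.7420
r = -6795 / 10000.7420 ≈ -0.6794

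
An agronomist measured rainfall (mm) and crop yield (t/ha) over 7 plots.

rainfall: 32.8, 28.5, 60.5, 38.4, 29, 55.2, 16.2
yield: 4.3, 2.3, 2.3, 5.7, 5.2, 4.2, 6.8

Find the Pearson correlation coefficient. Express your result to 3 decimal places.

n = 7, Σx = 260.6, Σy = 30.8, Σx² = 11173.38, Σy² = 152.48, Σxy = 1057.42
nΣxy − ΣxΣy = 7401.94 − 8026.48 = -624.54
nΣx² − (Σx)² = 78213.66 − 67912.36 = 10301.3; nΣy² − (Σy)² = 1067.36 − 948.64 = 118.72
r = -624.54 / √(10301.3 × 118.72) = -624.54 / 1105.8799 ≈ -0.565

-0.565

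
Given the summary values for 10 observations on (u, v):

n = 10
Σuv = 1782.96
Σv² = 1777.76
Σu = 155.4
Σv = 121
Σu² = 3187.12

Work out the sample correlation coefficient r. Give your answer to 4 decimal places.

-0.1979

r = (nΣuv − ΣuΣv) / √[(nΣu² − (Σu)²)(nΣv² − (Σv)²)]
Numerator: 10×1782.96 − 155.4×121 = -973.8
Denominator: √[(31871.2 − 24149.16)(17777.6 − 14641)] = √[7722.04 × 3136.6] = 4921.4785
r = -973.8 / 4921.4785 ≈ -0.1979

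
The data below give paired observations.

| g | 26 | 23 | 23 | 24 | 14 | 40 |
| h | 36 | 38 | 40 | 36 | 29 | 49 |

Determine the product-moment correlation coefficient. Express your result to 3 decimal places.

0.942

n = 6, Σg = 150, Σh = 228, Σg² = 4106, Σh² = 8878, Σgh = 5960
nΣgh − ΣgΣh = 35760 − 34200 = 1560
nΣg² − (Σg)² = 24636 − 22500 = 2136; nΣh² − (Σh)² = 53268 − 51984 = 1284
r = 1560 / √(2136 × 1284) = 1560 / 1656.0870 ≈ 0.942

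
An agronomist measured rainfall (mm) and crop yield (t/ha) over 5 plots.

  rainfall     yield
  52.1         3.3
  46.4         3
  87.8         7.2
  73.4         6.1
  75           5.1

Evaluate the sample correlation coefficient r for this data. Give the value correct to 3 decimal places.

0.971

n = 5, Σx = 334.7, Σy = 24.7, Σx² = 23588.77, Σy² = 134.95, Σxy = 1773.53
nΣxy − ΣxΣy = 8867.65 − 8267.09 = 600.56
nΣx² − (Σx)² = 117943.85 − 112024.09 = 5919.76; nΣy² − (Σy)² = 674.75 − 610.09 = 64.66
r = 600.56 / √(5919.76 × 64.66) = 600.56 / 618.6854 ≈ 0.971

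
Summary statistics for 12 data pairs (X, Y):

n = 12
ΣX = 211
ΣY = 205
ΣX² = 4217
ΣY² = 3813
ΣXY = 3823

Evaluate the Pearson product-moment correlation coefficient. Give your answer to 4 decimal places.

r = (nΣXY − ΣXΣY) / √[(nΣX² − (ΣX)²)(nΣY² − (ΣY)²)]
Numerator: 12×3823 − 211×205 = 2621
Denominator: √[(50604 − 44521)(45756 − 42025)] = √[6083 × 3731] = 4763.9976
r = 2621 / 4763.9976 ≈ 0.5502

0.5502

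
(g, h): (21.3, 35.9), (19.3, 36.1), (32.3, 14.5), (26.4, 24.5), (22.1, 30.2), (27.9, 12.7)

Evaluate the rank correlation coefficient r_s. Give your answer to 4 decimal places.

-0.9429

Rank g: 2, 1, 6, 4, 3, 5
Rank h: 5, 6, 2, 3, 4, 1
d = rank(g) − rank(h): -3, -5, 4, 1, -1, 4; Σd² = 68
ρ = 1 − 6Σd² / [n(n²−1)] = 1 − 6×68 / (6×35) = 1 − 408/210 ≈ -0.9429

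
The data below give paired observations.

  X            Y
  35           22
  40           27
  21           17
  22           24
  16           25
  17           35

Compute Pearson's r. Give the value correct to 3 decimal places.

n = 6, ΣX = 151, ΣY = 150, ΣX² = 4295, ΣY² = 3928, ΣXY = 3730
nΣXY − ΣXΣY = 22380 − 22650 = -270
nΣX² − (ΣX)² = 25770 − 22801 = 2969; nΣY² − (ΣY)² = 23568 − 22500 = 1068
r = -270 / √(2969 × 1068) = -270 / 1780.6999 ≈ -0.152

-0.152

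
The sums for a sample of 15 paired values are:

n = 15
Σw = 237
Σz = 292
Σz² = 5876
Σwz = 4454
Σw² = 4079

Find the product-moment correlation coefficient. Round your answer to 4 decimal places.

r = (nΣwz − ΣwΣz) / √[(nΣw² − (Σw)²)(nΣz² − (Σz)²)]
Numerator: 15×4454 − 237×292 = -2394
Denominator: √[(61185 − 56169)(88140 − 85264)] = √[5016 × 2876] = 3798.1596
r = -2394 / 3798.1596 ≈ -0.6303

-0.6303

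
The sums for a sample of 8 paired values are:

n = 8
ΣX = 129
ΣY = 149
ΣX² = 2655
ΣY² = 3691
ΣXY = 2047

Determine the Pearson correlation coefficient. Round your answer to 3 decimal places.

-0.490

r = (nΣXY − ΣXΣY) / √[(nΣX² − (ΣX)²)(nΣY² − (ΣY)²)]
Numerator: 8×2047 − 129×149 = -2845
Denominator: √[(21240 − 16641)(29528 − 22201)] = √[4599 × 7327] = 5804.9008
r = -2845 / 5804.9008 ≈ -0.490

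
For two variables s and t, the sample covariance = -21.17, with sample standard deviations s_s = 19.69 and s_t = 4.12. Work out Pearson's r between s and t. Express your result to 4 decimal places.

r = Cov(s,t) / (s_s · s_t) = -21.17 / (19.69 × 4.12)
  = -21.17 / 81.1228 ≈ -0.2610

-0.2610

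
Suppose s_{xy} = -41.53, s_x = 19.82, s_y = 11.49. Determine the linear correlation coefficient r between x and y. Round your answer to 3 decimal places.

-0.182

r = Cov(x,y) / (s_x · s_y) = -41.53 / (19.82 × 11.49)
  = -41.53 / 227.7318 ≈ -0.182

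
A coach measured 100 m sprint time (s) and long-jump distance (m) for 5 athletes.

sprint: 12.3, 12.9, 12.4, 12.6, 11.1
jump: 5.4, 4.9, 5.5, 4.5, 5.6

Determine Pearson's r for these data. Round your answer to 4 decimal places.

-0.6586

n = 5, Σx = 61.3, Σy = 25.9, Σx² = 753.43, Σy² = 135.03, Σxy = 316.69
nΣxy − ΣxΣy = 1583.45 − 1587.67 = -4.22
nΣx² − (Σx)² = 3767.15 − 3757.69 = 9.46; nΣy² − (Σy)² = 675.15 − 670.81 = 4.34
r = -4.22 / √(9.46 × 4.34) = -4.22 / 6.4075 ≈ -0.6586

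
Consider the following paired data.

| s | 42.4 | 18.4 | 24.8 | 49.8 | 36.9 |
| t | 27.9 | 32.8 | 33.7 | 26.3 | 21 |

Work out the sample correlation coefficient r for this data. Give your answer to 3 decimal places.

n = 5, Σs = 172.3, Σt = 141.7, Σs² = 6593.01, Σt² = 4122.63, Σst = 4706.88
nΣst − ΣsΣt = 23534.4 − 24414.91 = -880.51
nΣs² − (Σs)² = 32965.05 − 29687.29 = 3277.76; nΣt² − (Σt)² = 20613.15 − 20078.89 = 534.26
r = -880.51 / √(3277.76 × 534.26) = -880.51 / 1323.3201 ≈ -0.665

-0.665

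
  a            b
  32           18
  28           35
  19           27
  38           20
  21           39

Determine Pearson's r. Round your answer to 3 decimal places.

n = 5, Σa = 138, Σb = 139, Σa² = 4054, Σb² = 4199, Σab = 3648
nΣab − ΣaΣb = 18240 − 19182 = -942
nΣa² − (Σa)² = 20270 − 19044 = 1226; nΣb² − (Σb)² = 20995 − 19321 = 1674
r = -942 / √(1226 × 1674) = -942 / 1432.5935 ≈ -0.658

-0.658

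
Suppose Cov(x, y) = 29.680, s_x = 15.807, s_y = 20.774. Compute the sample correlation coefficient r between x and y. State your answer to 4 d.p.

0.0904

r = Cov(x,y) / (s_x · s_y) = 29.680 / (15.807 × 20.774)
  = 29.680 / 328.3746 ≈ 0.0904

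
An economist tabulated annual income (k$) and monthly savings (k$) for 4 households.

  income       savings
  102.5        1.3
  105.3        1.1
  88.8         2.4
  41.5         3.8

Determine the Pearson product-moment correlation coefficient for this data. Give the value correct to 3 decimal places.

n = 4, Σx = 338.1, Σy = 8.6, Σx² = 31202.03, Σy² = 23.1, Σxy = 619.9
nΣxy − ΣxΣy = 2479.6 − 2907.66 = -428.06
nΣx² − (Σx)² = 124808.12 − 114311.61 = 10496.51; nΣy² − (Σy)² = 92.4 − 73.96 = 18.44
r = -428.06 / √(10496.51 × 18.44) = -428.06 / 439.9496 ≈ -0.973

-0.973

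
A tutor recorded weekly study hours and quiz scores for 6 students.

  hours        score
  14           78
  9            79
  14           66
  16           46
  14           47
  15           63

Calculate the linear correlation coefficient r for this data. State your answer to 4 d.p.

-0.6524

n = 6, Σx = 82, Σy = 379, Σx² = 1150, Σy² = 24975, Σxy = 5066
nΣxy − ΣxΣy = 30396 − 31078 = -682
nΣx² − (Σx)² = 6900 − 6724 = 176; nΣy² − (Σy)² = 149850 − 143641 = 6209
r = -682 / √(176 × 6209) = -682 / 1045.3631 ≈ -0.6524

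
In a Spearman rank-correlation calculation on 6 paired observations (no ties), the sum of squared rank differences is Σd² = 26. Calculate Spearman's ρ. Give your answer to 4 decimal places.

0.2571

ρ = 1 − 6Σd² / [n(n²−1)] = 1 − 6×26 / (6×35)
  = 1 − 156/210 = 1 − 0.74286 ≈ 0.2571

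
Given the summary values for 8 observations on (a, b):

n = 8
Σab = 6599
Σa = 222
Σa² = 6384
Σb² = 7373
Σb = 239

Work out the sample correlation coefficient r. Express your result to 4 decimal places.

r = (nΣab − ΣaΣb) / √[(nΣa² − (Σa)²)(nΣb² − (Σb)²)]
Numerator: 8×6599 − 222×239 = -266
Denominator: √[(51072 − 49284)(58984 − 57121)] = √[1788 × 1863] = 1825.1148
r = -266 / 1825.1148 ≈ -0.1457

-0.1457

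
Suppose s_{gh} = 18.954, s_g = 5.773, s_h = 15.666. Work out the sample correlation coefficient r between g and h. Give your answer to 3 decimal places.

0.210

r = Cov(g,h) / (s_g · s_h) = 18.954 / (5.773 × 15.666)
  = 18.954 / 90.4398 ≈ 0.210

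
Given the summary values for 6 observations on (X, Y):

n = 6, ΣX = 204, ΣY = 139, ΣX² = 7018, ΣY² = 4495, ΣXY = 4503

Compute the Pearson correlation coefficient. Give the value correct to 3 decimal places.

-0.690

r = (nΣXY − ΣXΣY) / √[(nΣX² − (ΣX)²)(nΣY² − (ΣY)²)]
Numerator: 6×4503 − 204×139 = -1338
Denominator: √[(42108 − 41616)(26970 − 19321)] = √[492 × 7649] = 1939.9247
r = -1338 / 1939.9247 ≈ -0.690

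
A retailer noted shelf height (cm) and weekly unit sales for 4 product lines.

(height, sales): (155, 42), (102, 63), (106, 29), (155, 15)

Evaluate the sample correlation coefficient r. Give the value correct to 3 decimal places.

-0.532

n = 4, Σx = 518, Σy = 149, Σx² = 69690, Σy² = 6799, Σxy = 18335
nΣxy − ΣxΣy = 73340 − 77182 = -3842
nΣx² − (Σx)² = 278760 − 268324 = 10436; nΣy² − (Σy)² = 27196 − 22201 = 4995
r = -3842 / √(10436 × 4995) = -3842 / 7219.9598 ≈ -0.532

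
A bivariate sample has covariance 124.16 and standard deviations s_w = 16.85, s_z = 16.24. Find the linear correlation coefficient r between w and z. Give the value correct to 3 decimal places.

r = Cov(w,z) / (s_w · s_z) = 124.16 / (16.85 × 16.24)
  = 124.16 / 273.6440 ≈ 0.454

0.454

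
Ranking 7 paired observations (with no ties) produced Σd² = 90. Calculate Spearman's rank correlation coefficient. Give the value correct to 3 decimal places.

ρ = 1 − 6Σd² / [n(n²−1)] = 1 − 6×90 / (7×48)
  = 1 − 540/336 = 1 − 1.6071 ≈ -0.607

-0.607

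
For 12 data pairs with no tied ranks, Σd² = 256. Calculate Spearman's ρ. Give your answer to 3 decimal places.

0.105

ρ = 1 − 6Σd² / [n(n²−1)] = 1 − 6×256 / (12×143)
  = 1 − 1536/1716 = 1 − 0.8951 ≈ 0.105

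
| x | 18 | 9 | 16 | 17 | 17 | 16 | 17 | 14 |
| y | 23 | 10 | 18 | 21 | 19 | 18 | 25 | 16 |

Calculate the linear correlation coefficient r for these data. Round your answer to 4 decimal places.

0.9082

n = 8, Σx = 124, Σy = 150, Σx² = 1980, Σy² = 2960, Σxy = 2409
nΣxy − ΣxΣy = 19272 − 18600 = 672
nΣx² − (Σx)² = 15840 − 15376 = 464; nΣy² − (Σy)² = 23680 − 22500 = 1180
r = 672 / √(464 × 1180) = 672 / 739.9459 ≈ 0.9082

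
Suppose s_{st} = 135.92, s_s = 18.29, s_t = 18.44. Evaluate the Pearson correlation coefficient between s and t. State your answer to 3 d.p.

r = Cov(s,t) / (s_s · s_t) = 135.92 / (18.29 × 18.44)
  = 135.92 / 337.2676 ≈ 0.403

0.403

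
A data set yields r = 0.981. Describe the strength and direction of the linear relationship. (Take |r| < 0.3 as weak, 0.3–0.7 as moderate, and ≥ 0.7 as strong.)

r = 0.981 > 0 so the relationship is positive.
|r| = 0.981, which falls in the strong range.

strong positive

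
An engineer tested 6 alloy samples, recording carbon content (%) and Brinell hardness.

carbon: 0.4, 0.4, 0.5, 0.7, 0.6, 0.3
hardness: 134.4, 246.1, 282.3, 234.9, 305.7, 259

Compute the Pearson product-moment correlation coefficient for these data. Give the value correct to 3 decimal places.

0.277

n = 6, Σx = 2.9, Σy = 1462.4, Σx² = 1.51, Σy² = 374033.36, Σxy = 718.9
nΣxy − ΣxΣy = 4313.4 − 4240.96 = 72.44
nΣx² − (Σx)² = 9.06 − 8.41 = 0.65; nΣy² − (Σy)² = 2244200.16 − 2138613.76 = 105586.4
r = 72.44 / √(0.65 × 105586.4) = 72.44 / 261.9755 ≈ 0.277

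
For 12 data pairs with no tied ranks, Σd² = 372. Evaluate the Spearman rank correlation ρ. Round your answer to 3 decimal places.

-0.301

ρ = 1 − 6Σd² / [n(n²−1)] = 1 − 6×372 / (12×143)
  = 1 − 2232/1716 = 1 − 1.3007 ≈ -0.301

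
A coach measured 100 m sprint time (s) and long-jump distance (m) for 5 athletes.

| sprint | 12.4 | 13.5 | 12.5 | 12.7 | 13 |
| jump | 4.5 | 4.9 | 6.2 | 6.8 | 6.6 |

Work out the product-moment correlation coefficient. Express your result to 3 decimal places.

n = 5, Σx = 64.1, Σy = 29, Σx² = 822.55, Σy² = 172.5, Σxy = 371.61
nΣxy − ΣxΣy = 1858.05 − 1858.9 = -0.85
nΣx² − (Σx)² = 4112.75 − 4108.81 = 3.94; nΣy² − (Σy)² = 862.5 − 841 = 21.5
r = -0.85 / √(3.94 × 21.5) = -0.85 / 9.2038 ≈ -0.092

-0.092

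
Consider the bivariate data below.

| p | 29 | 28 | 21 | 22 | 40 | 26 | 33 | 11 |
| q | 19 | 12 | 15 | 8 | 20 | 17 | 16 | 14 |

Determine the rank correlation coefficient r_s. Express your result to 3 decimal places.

Rank p: 6, 5, 2, 3, 8, 4, 7, 1
Rank q: 7, 2, 4, 1, 8, 6, 5, 3
d = rank(p) − rank(q): -1, 3, -2, 2, 0, -2, 2, -2; Σd² = 30
ρ = 1 − 6Σd² / [n(n²−1)] = 1 − 6×30 / (8×63) = 1 − 180/504 ≈ 0.643

0.643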